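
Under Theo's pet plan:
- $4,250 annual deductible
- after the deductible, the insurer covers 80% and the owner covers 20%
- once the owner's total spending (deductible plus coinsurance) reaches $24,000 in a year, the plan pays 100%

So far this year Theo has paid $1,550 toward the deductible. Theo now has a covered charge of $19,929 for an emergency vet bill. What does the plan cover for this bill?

$13,783.20

Deductible still to meet: $4,250 − $1,550 = $2,700.
After the $2,700 deductible portion, $19,929 − $2,700 = $17,229 is subject to coinsurance.
20% of $17,229 = $3,445.80 falls to the owner.
That puts the owner's cost at $2,700 + $3,445.80 = $6,145.80 before any cap.
Total out-of-pocket so far would be $1,550 + $6,145.80 = $7,695.80, below the $24,000 cap — no reduction.
Insurer pays the balance: $19,929 − $6,145.80 = $13,783.20.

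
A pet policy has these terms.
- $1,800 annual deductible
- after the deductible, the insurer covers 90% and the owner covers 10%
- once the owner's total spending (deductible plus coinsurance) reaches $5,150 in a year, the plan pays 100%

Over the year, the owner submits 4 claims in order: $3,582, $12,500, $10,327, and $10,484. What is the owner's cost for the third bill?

#1 ($3,582): $1,800 finishes the deductible; $1,782 goes to coinsurance; 10% of $1,782 = $178.20. Owner owes $1,978.20 (running OOP $1,978.20).
#2 ($12,500): deductible met; 10% of $12,500 = $1,250. Cost to owner: $1,250. OOP to date $3,228.20.
#3 ($10,327): deductible met; 10% of $10,327 = $1,032.70. Cost to owner: $1,032.70. OOP to date $4,260.90.

$1,032.70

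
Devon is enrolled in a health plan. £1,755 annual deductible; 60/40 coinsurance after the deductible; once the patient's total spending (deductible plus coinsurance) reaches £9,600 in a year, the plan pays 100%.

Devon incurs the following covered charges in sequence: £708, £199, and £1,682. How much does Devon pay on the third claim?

Claim 1 — £708: entire amount goes to the deductible. Patient owes £708 (running OOP £708).
Claim 2 — £199: all of it applies to the deductible. Patient pays £199; OOP now £907.
Claim 3 — £1,682: £848 to deductible, leaving £834; 40% of £834 = £333.60. Patient pays £1,181.60; OOP now £2,088.60.

£1,181.60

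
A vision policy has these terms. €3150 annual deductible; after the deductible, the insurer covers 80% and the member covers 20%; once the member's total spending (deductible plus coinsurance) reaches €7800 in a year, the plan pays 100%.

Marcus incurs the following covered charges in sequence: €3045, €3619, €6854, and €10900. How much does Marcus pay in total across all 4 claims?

Bill 1, €3045: all of it applies to the deductible. Member owes €3045 (running OOP €3045).
Bill 2, €3619: €105 finishes the deductible; €3514 goes to coinsurance; 20% of €3514 = €702.80. Cost to member: €807.80. OOP to date €3852.80.
Bill 3, €6854: 20% coinsurance on €6854 = €1370.80. Member owes €1370.80 (running OOP €5223.60).
Bill 4, €10900: deductible already satisfied, so member's share is 20% × €10900 = €2180. Cost to member: €2180. OOP to date €7403.60.
Summing the member's payments: €3045 + €807.80 + €1370.80 + €2180 = €7403.60.

€7403.60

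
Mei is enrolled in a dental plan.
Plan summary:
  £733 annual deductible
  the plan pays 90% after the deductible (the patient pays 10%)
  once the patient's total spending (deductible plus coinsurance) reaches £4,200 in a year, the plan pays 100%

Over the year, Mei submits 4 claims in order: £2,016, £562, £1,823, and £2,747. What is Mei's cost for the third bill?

£182.30

#1 (£2,016): £733 to deductible, leaving £1,283; 10% of £1,283 = £128.30. Patient pays £861.30; OOP now £861.30.
#2 (£562): deductible met; 10% of £562 = £56.20. Patient pays £56.20; OOP now £917.50.
#3 (£1,823): deductible met; 10% of £1,823 = £182.30. Cost to patient: £182.30. OOP to date £1,099.80.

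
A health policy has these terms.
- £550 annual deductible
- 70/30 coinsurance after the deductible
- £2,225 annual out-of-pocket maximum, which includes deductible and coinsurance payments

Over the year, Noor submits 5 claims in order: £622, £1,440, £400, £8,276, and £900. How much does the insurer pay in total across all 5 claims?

Claim 1 — £622: deductible takes £550, £72 remains; 30% of £72 = £21.60. Cost to patient: £571.60. OOP to date £571.60. Plan pays £622 − £571.60 = £50.40.
Claim 2 — £1,440: deductible met; 30% of £1,440 = £432. Patient owes £432 (running OOP £1,003.60). Plan pays £1,440 − £432 = £1,008.
Claim 3 — £400: 30% coinsurance on £400 = £120. Cost to patient: £120. OOP to date £1,123.60. Plan pays £400 − £120 = £280.
Claim 4 — £8,276: deductible already satisfied, so patient's share is 30% × £8,276 = £2,482.80. Adding that to £1,123.60 gives £3,606.40, past the £2,225 cap; patient pays only £2,225 − £1,123.60 = £1,101.40. Insurer: £8,276 − £1,101.40 = £7,174.60.
Claim 5 — £900: deductible already satisfied, so patient's share is 30% × £900 = £270. OOP would hit £2,495 > £2,225, so the cap limits the patient to £2,225 − £2,225 = £0. Insurer: £900 − £0 = £900.
Insurer total = bills − patient's total = £11,638 − £2,225 = £9,413.

£9,413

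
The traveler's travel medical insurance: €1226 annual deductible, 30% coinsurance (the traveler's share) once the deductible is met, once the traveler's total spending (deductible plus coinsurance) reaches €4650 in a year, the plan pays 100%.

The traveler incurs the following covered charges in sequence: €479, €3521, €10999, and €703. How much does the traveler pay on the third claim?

€2591.80

Claim 1 — €479: all of it applies to the deductible. Traveler pays €479; OOP now €479.
Claim 2 — €3521: €747 to deductible, leaving €2774; 30% of €2774 = €832.20. Cost to traveler: €1579.20. OOP to date €2058.20.
Claim 3 — €10999: deductible met; 30% of €10999 = €3299.70. That would push OOP to €5357.90, over the €4650 cap, so traveler pays €4650 − €2058.20 = €2591.80.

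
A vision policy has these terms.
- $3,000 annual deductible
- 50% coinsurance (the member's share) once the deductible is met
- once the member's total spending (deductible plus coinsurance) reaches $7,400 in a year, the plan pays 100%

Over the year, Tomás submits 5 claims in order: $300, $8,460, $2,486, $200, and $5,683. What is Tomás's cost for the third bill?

Claim 1 ($300): all of it applies to the deductible. Cost to member: $300. OOP to date $300.
Claim 2 ($8,460): $2,700 to deductible, leaving $5,760; coinsurance $5,760 × 50% = $2,880. Cost to member: $5,580. OOP to date $5,880.
Claim 3 ($2,486): 50% coinsurance on $2,486 = $1,243. Cost to member: $1,243. OOP to date $7,123.

$1,243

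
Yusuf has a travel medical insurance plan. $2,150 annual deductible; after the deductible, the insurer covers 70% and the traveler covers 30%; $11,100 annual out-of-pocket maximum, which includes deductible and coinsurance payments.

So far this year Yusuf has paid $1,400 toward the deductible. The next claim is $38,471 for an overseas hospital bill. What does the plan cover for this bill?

Deductible still to meet: $2,150 − $1,400 = $750.
That leaves $38,471 − $750 = $37,721 for coinsurance.
Traveler's 30% share of $37,721 is $11,316.30.
That puts the traveler's cost at $750 + $11,316.30 = $12,066.30 before any cap.
Year-to-date out-of-pocket would reach $1,400 + $12,066.30 = $13,466.30, above the $11,100 maximum, so the traveler pays only $11,100 − $1,400 = $9,700.
The plan picks up $38,471 − $9,700 = $28,771.

$28,771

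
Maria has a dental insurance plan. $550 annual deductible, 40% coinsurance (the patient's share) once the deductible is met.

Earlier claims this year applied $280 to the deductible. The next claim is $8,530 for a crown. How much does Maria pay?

Deductible still to meet: $550 − $280 = $270.
After the $270 deductible portion, $8,530 − $270 = $8,260 is subject to coinsurance.
Coinsurance: $8,260 × 40% = $3,304.
That puts the patient's cost at $270 + $3,304 = $3,574.

$3,574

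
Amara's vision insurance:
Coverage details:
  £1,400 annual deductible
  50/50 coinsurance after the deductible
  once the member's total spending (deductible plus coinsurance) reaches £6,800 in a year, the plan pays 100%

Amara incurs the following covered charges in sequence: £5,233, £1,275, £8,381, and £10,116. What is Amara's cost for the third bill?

£2,846

Claim 1 — £5,233: £1,400 to deductible, leaving £3,833; member's 50% is £1,916.50. Cost to member: £3,316.50. OOP to date £3,316.50.
Claim 2 — £1,275: deductible already satisfied, so member's share is 50% × £1,275 = £637.50. Member owes £637.50 (running OOP £3,954).
Claim 3 — £8,381: deductible already satisfied, so member's share is 50% × £8,381 = £4,190.50. Adding that to £3,954 gives £8,144.50, past the £6,800 cap; member pays only £6,800 − £3,954 = £2,846.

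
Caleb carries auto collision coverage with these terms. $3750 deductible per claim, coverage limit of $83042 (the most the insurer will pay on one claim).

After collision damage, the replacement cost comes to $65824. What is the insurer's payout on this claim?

$62074

After the deductible, $65824 − $3750 = $62074 remains.
$62074 ≤ $83042, so the limit doesn't bind; insurer pays $62074.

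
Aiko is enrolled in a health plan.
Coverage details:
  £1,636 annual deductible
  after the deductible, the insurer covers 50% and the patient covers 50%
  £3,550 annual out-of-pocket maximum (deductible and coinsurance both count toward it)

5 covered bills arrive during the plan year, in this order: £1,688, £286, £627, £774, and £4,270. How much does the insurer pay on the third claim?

£313.50

Claim 1 (£1,688): deductible takes £1,636, £52 remains; patient's 50% is £26. Patient pays £1,662; OOP now £1,662. Insurer: £1,688 − £1,662 = £26.
Claim 2 (£286): deductible met; 50% of £286 = £143. Cost to patient: £143. OOP to date £1,805. Plan pays £286 − £143 = £143.
Claim 3 (£627): deductible met; 50% of £627 = £313.50. Cost to patient: £313.50. OOP to date £2,118.50. Plan pays £627 − £313.50 = £313.50.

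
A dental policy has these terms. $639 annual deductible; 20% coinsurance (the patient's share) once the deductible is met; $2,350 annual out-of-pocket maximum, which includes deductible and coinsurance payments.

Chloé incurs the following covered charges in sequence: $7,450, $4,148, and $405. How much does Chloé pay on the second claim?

Bill 1, $7,450: $639 finishes the deductible; $6,811 goes to coinsurance; coinsurance $6,811 × 20% = $1,362.20. Patient pays $2,001.20; OOP now $2,001.20.
Bill 2, $4,148: deductible already satisfied, so patient's share is 20% × $4,148 = $829.60. That would push OOP to $2,830.80, over the $2,350 cap, so patient pays $2,350 − $2,001.20 = $348.80.

$348.80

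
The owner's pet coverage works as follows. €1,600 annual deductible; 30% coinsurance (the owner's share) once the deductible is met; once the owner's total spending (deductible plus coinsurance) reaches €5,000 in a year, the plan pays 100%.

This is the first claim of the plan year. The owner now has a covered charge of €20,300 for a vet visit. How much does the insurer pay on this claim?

Deductible not yet touched, so the first €1,600 of the bill goes to the deductible.
After the €1,600 deductible portion, €20,300 − €1,600 = €18,700 is subject to coinsurance.
Owner's 30% share of €18,700 is €5,610.
That puts the owner's cost at €1,600 + €5,610 = €7,210 before any cap.
That would bring total out-of-pocket to €7,210, past the €5,000 cap. The owner is capped at €5,000 − €0 = €5,000 on this claim.
The plan picks up €20,300 − €5,000 = €15,300.

€15,300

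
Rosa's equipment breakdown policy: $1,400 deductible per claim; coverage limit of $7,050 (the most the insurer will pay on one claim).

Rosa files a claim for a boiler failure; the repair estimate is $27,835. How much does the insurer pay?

After the deductible, $27,835 − $1,400 = $26,435 remains.
The $7,050 per-incident cap binds; insurer pays $7,050.

$7,050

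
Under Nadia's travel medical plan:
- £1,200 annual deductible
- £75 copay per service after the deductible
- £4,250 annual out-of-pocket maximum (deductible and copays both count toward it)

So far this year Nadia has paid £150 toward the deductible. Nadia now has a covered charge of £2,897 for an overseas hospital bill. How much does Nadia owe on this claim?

£1,125

Deductible still to meet: £1,200 − £150 = £1,050.
The remaining £1,847 (= £2,897 − £1,050) moves to the copay.
Copay on this service: £75.
So the traveler owes £1,050 + £75 = £1,125 before any cap.
Total out-of-pocket so far would be £150 + £1,125 = £1,275, below the £4,250 cap — no reduction.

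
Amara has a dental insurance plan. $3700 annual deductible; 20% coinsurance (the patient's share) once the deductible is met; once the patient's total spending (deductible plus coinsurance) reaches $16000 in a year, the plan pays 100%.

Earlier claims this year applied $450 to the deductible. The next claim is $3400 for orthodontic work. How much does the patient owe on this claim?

$3280

Deductible still to meet: $3700 − $450 = $3250.
After the $3250 deductible portion, $3400 − $3250 = $150 is subject to coinsurance.
Coinsurance: $150 × 20% = $30.
So the patient owes $3250 + $30 = $3280 before any cap.
Cumulative spending $450 + $3280 = $3730 stays under the $16000 maximum.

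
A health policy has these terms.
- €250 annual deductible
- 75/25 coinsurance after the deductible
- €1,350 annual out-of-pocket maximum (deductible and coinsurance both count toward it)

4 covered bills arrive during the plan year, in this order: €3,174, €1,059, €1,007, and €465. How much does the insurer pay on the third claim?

€902.75

#1 (€3,174): €250 finishes the deductible; €2,924 goes to coinsurance; patient's 25% is €731. Patient owes €981 (running OOP €981). Insurer: €3,174 − €981 = €2,193.
#2 (€1,059): deductible already satisfied, so patient's share is 25% × €1,059 = €264.75. Cost to patient: €264.75. OOP to date €1,245.75. Plan pays €1,059 − €264.75 = €794.25.
#3 (€1,007): deductible met; 25% of €1,007 = €251.75. OOP would hit €1,497.50 > €1,350, so the cap limits the patient to €1,350 − €1,245.75 = €104.25. Insurer: €1,007 − €104.25 = €902.75.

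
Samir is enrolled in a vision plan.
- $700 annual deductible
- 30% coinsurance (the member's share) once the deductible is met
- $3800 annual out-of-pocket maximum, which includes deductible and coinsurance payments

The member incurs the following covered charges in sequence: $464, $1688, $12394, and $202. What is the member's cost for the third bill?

Bill 1, $464: fully absorbed by the deductible. Member owes $464 (running OOP $464).
Bill 2, $1688: deductible takes $236, $1452 remains; member's 30% is $435.60. Member owes $671.60 (running OOP $1135.60).
Bill 3, $12394: 30% coinsurance on $12394 = $3718.20. That would push OOP to $4853.80, over the $3800 cap, so member pays $3800 − $1135.60 = $2664.40.

$2664.40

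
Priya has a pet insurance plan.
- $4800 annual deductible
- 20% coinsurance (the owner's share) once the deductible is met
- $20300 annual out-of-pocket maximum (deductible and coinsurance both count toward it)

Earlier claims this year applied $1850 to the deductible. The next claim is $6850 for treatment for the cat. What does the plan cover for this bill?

$3120

$1850 of the $4800 deductible is already met, leaving $2950.
That leaves $6850 − $2950 = $3900 for coinsurance.
Owner's 20% share of $3900 is $780.
So the owner owes $2950 + $780 = $3730 before any cap.
Total out-of-pocket so far would be $1850 + $3730 = $5580, below the $20300 cap — no reduction.
The plan picks up $6850 − $3730 = $3120.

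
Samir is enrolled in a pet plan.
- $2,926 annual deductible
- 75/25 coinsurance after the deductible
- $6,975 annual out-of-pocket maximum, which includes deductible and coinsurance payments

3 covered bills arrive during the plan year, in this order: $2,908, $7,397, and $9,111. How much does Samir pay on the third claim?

Claim 1 ($2,908): entire amount goes to the deductible. Cost to owner: $2,908. OOP to date $2,908.
Claim 2 ($7,397): deductible takes $18, $7,379 remains; owner's 25% is $1,844.75. Cost to owner: $1,862.75. OOP to date $4,770.75.
Claim 3 ($9,111): deductible met; 25% of $9,111 = $2,277.75. OOP would hit $7,048.50 > $6,975, so the cap limits the owner to $6,975 − $4,770.75 = $2,204.25.

$2,204.25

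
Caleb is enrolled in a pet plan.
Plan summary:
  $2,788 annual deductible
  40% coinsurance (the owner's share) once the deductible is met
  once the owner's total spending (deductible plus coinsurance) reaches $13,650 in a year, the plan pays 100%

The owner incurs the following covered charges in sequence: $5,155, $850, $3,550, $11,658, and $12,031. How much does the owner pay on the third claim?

$1,420

#1 ($5,155): deductible takes $2,788, $2,367 remains; coinsurance $2,367 × 40% = $946.80. Cost to owner: $3,734.80. OOP to date $3,734.80.
#2 ($850): deductible met; 40% of $850 = $340. Owner pays $340; OOP now $4,074.80.
#3 ($3,550): 40% coinsurance on $3,550 = $1,420. Owner owes $1,420 (running OOP $5,494.80).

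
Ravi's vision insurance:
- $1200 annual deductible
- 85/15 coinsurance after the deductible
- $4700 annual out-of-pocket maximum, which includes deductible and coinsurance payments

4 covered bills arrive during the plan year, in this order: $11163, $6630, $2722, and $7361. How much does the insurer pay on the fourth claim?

#1 ($11163): $1200 finishes the deductible; $9963 goes to coinsurance; member's 15% is $1494.45. Cost to member: $2694.45. OOP to date $2694.45. Insurer: $11163 − $2694.45 = $8468.55.
#2 ($6630): deductible met; 15% of $6630 = $994.50. Member owes $994.50 (running OOP $3688.95). Insurer: $6630 − $994.50 = $5635.50.
#3 ($2722): deductible met; 15% of $2722 = $408.30. Member pays $408.30; OOP now $4097.25. Plan pays $2722 − $408.30 = $2313.70.
#4 ($7361): 15% coinsurance on $7361 = $1104.15. That would push OOP to $5201.40, over the $4700 cap, so member pays $4700 − $4097.25 = $602.75. Insurer: $7361 − $602.75 = $6758.25.

$6758.25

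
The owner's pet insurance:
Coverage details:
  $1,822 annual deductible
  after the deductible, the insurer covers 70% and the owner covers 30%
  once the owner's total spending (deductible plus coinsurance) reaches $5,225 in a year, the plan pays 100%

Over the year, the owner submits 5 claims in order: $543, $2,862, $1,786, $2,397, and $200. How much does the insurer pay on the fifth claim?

#1 ($543): all of it applies to the deductible. Cost to owner: $543. OOP to date $543. Plan pays $543 − $543 = $0.
#2 ($2,862): $1,279 finishes the deductible; $1,583 goes to coinsurance; owner's 30% is $474.90. Cost to owner: $1,753.90. OOP to date $2,296.90. Insurer: $2,862 − $1,753.90 = $1,108.10.
#3 ($1,786): 30% coinsurance on $1,786 = $535.80. Owner pays $535.80; OOP now $2,832.70. Plan pays $1,786 − $535.80 = $1,250.20.
#4 ($2,397): deductible already satisfied, so owner's share is 30% × $2,397 = $719.10. Owner owes $719.10 (running OOP $3,551.80). Plan pays $2,397 − $719.10 = $1,677.90.
#5 ($200): deductible met; 30% of $200 = $60. Owner pays $60; OOP now $3,611.80. Insurer: $200 − $60 = $140.

$140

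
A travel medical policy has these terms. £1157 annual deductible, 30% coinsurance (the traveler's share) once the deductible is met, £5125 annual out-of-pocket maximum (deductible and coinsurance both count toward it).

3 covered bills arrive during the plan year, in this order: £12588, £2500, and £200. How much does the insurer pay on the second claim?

£1961.30

Claim 1 — £12588: £1157 to deductible, leaving £11431; 30% of £11431 = £3429.30. Cost to traveler: £4586.30. OOP to date £4586.30. Plan pays £12588 − £4586.30 = £8001.70.
Claim 2 — £2500: 30% coinsurance on £2500 = £750. Adding that to £4586.30 gives £5336.30, past the £5125 cap; traveler pays only £5125 − £4586.30 = £538.70. Plan pays £2500 − £538.70 = £1961.30.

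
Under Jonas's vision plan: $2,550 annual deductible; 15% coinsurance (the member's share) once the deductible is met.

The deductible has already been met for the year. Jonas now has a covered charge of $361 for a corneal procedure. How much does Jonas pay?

The deductible is already satisfied, so the full bill goes to coinsurance.
15% of $361 = $54.15 falls to the member.

$54.15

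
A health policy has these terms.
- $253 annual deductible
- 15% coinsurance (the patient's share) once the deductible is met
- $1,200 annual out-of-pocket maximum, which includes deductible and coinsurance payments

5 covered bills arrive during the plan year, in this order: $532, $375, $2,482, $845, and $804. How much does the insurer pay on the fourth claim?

$718.25

Bill 1, $532: $253 finishes the deductible; $279 goes to coinsurance; 15% of $279 = $41.85. Patient pays $294.85; OOP now $294.85. Insurer: $532 − $294.85 = $237.15.
Bill 2, $375: deductible met; 15% of $375 = $56.25. Cost to patient: $56.25. OOP to date $351.10. Plan pays $375 − $56.25 = $318.75.
Bill 3, $2,482: 15% coinsurance on $2,482 = $372.30. Patient owes $372.30 (running OOP $723.40). Plan pays $2,482 − $372.30 = $2,109.70.
Bill 4, $845: 15% coinsurance on $845 = $126.75. Patient owes $126.75 (running OOP $850.15). Plan pays $845 − $126.75 = $718.25.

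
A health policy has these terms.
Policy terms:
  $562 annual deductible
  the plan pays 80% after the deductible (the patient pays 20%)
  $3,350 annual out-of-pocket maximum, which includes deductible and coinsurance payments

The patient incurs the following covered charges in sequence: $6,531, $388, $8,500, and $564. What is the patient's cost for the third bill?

$1,516.60

#1 ($6,531): $562 to deductible, leaving $5,969; coinsurance $5,969 × 20% = $1,193.80. Patient owes $1,755.80 (running OOP $1,755.80).
#2 ($388): deductible met; 20% of $388 = $77.60. Patient owes $77.60 (running OOP $1,833.40).
#3 ($8,500): 20% coinsurance on $8,500 = $1,700. That would push OOP to $3,533.40, over the $3,350 cap, so patient pays $3,350 − $1,833.40 = $1,516.60.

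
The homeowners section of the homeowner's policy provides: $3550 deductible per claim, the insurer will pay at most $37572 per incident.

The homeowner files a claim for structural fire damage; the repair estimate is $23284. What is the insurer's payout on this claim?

After the deductible, $23284 − $3550 = $19734 remains.
$19734 is within the $37572 limit, so the insurer pays $19734.

$19734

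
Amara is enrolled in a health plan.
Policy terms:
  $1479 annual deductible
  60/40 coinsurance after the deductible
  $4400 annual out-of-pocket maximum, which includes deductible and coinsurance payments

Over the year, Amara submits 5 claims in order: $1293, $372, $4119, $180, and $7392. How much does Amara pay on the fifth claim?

$1127

#1 ($1293): entire amount goes to the deductible. Patient owes $1293 (running OOP $1293).
#2 ($372): $186 to deductible, leaving $186; patient's 40% is $74.40. Cost to patient: $260.40. OOP to date $1553.40.
#3 ($4119): deductible met; 40% of $4119 = $1647.60. Patient pays $1647.60; OOP now $3201.
#4 ($180): 40% coinsurance on $180 = $72. Patient owes $72 (running OOP $3273).
#5 ($7392): 40% coinsurance on $7392 = $2956.80. OOP would hit $6229.80 > $4400, so the cap limits the patient to $4400 − $3273 = $1127.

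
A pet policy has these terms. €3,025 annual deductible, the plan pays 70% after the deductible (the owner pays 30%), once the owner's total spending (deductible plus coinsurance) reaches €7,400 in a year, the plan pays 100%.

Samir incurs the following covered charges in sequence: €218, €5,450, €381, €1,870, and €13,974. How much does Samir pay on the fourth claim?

#1 (€218): all of it applies to the deductible. Cost to owner: €218. OOP to date €218.
#2 (€5,450): €2,807 finishes the deductible; €2,643 goes to coinsurance; owner's 30% is €792.90. Owner pays €3,599.90; OOP now €3,817.90.
#3 (€381): deductible already satisfied, so owner's share is 30% × €381 = €114.30. Cost to owner: €114.30. OOP to date €3,932.20.
#4 (€1,870): 30% coinsurance on €1,870 = €561. Owner pays €561; OOP now €4,493.20.

€561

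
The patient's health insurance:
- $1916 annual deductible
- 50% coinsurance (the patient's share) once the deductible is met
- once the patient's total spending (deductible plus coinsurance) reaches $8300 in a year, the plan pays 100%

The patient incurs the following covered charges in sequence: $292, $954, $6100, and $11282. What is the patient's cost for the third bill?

Claim 1 — $292: fully absorbed by the deductible. Patient pays $292; OOP now $292.
Claim 2 — $954: fully absorbed by the deductible. Patient pays $954; OOP now $1246.
Claim 3 — $6100: $670 finishes the deductible; $5430 goes to coinsurance; patient's 50% is $2715. Cost to patient: $3385. OOP to date $4631.

$3385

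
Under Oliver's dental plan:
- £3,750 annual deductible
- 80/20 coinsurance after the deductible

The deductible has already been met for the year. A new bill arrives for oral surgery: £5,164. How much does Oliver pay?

£1,032.80

With the deductible met, the entire £5,164 is subject to coinsurance.
20% of £5,164 = £1,032.80 falls to the patient.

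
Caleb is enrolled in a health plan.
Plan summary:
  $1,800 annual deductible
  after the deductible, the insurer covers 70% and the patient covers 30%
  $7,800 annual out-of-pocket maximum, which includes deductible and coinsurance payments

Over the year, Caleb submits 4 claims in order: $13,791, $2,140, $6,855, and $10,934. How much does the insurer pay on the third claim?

Claim 1 — $13,791: deductible takes $1,800, $11,991 remains; patient's 30% is $3,597.30. Patient owes $5,397.30 (running OOP $5,397.30). Insurer: $13,791 − $5,397.30 = $8,393.70.
Claim 2 — $2,140: 30% coinsurance on $2,140 = $642. Patient owes $642 (running OOP $6,039.30). Plan pays $2,140 − $642 = $1,498.
Claim 3 — $6,855: 30% coinsurance on $6,855 = $2,056.50. Adding that to $6,039.30 gives $8,095.80, past the $7,800 cap; patient pays only $7,800 − $6,039.30 = $1,760.70. Plan pays $6,855 − $1,760.70 = $5,094.30.

$5,094.30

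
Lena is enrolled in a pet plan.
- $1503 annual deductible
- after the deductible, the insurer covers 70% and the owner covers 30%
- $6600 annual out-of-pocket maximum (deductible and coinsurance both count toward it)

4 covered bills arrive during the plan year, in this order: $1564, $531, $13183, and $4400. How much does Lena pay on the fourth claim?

Claim 1 — $1564: deductible takes $1503, $61 remains; owner's 30% is $18.30. Owner pays $1521.30; OOP now $1521.30.
Claim 2 — $531: deductible already satisfied, so owner's share is 30% × $531 = $159.30. Owner pays $159.30; OOP now $1680.60.
Claim 3 — $13183: deductible already satisfied, so owner's share is 30% × $13183 = $3954.90. Owner owes $3954.90 (running OOP $5635.50).
Claim 4 — $4400: deductible met; 30% of $4400 = $1320. Adding that to $5635.50 gives $6955.50, past the $6600 cap; owner pays only $6600 − $5635.50 = $964.50.

$964.50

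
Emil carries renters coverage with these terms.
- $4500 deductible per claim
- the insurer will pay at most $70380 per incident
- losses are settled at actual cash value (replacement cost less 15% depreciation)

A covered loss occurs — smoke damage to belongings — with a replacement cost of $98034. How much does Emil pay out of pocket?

$27654

At 15% depreciation, ACV = $98034 − $14705.10 = $83328.90.
Less the $4500 deductible: $83328.90 − $4500 = $78828.90.
$78828.90 exceeds the $70380 limit, so the insurer pays the limit: $70380.
The tenant bears the rest of the original loss: $98034 − $70380 = $27654.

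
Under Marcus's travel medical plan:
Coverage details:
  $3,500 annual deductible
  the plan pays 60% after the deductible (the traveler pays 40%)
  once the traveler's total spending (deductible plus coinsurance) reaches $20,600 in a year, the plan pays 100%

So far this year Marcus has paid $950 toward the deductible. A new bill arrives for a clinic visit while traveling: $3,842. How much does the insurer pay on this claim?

Deductible still to meet: $3,500 − $950 = $2,550.
That leaves $3,842 − $2,550 = $1,292 for coinsurance.
40% of $1,292 = $516.80 falls to the traveler.
That puts the traveler's cost at $2,550 + $516.80 = $3,066.80 before any cap.
Total out-of-pocket so far would be $950 + $3,066.80 = $4,016.80, below the $20,600 cap — no reduction.
The plan picks up $3,842 − $3,066.80 = $775.20.

$775.20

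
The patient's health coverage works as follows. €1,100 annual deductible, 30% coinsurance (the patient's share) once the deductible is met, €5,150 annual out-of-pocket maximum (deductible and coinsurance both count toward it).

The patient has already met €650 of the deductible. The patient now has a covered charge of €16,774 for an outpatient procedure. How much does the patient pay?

€4,500

€650 of the €1,100 deductible is already met, leaving €450.
The remaining €16,324 (= €16,774 − €450) moves to coinsurance.
30% of €16,324 = €4,897.20 falls to the patient.
So the patient owes €450 + €4,897.20 = €5,347.20 before any cap.
Adding €5,347.20 to the €650 already spent would give €5,997.20, which exceeds the €5,150 cap; the patient pays just €5,150 − €650 = €4,500.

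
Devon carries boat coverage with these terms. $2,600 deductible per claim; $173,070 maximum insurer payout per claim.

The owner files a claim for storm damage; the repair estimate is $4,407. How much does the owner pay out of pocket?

Subtract the deductible: $4,407 − $2,600 = $1,807.
$1,807 is within the $173,070 limit, so the insurer pays $1,807.
Owner's share is the uncovered remainder: $4,407 − $1,807 = $2,600.

$2,600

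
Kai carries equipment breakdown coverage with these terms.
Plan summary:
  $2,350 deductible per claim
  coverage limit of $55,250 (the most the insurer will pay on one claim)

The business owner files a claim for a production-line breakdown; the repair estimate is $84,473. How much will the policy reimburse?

After the deductible, $84,473 − $2,350 = $82,123 remains.
$82,123 exceeds the $55,250 limit, so the insurer pays the limit: $55,250.

$55,250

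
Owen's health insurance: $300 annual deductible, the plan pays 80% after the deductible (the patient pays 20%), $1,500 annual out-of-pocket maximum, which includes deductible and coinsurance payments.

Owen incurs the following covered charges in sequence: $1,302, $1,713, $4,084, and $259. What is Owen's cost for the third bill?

Bill 1, $1,302: $300 to deductible, leaving $1,002; coinsurance $1,002 × 20% = $200.40. Patient pays $500.40; OOP now $500.40.
Bill 2, $1,713: deductible met; 20% of $1,713 = $342.60. Patient pays $342.60; OOP now $843.
Bill 3, $4,084: 20% coinsurance on $4,084 = $816.80. That would push OOP to $1,659.80, over the $1,500 cap, so patient pays $1,500 − $843 = $657.

$657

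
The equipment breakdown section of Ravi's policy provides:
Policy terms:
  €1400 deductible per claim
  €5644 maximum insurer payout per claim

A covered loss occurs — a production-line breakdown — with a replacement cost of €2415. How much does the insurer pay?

Subtract the deductible: €2415 − €1400 = €1015.
€1015 ≤ €5644, so the limit doesn't bind; insurer pays €1015.

€1015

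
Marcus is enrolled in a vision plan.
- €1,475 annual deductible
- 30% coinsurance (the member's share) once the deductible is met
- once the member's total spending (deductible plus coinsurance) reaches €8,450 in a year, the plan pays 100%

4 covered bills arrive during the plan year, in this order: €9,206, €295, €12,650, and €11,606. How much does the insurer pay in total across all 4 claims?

#1 (€9,206): deductible takes €1,475, €7,731 remains; 30% of €7,731 = €2,319.30. Member pays €3,794.30; OOP now €3,794.30. Insurer: €9,206 − €3,794.30 = €5,411.70.
#2 (€295): 30% coinsurance on €295 = €88.50. Cost to member: €88.50. OOP to date €3,882.80. Insurer: €295 − €88.50 = €206.50.
#3 (€12,650): deductible already satisfied, so member's share is 30% × €12,650 = €3,795. Member pays €3,795; OOP now €7,677.80. Plan pays €12,650 − €3,795 = €8,855.
#4 (€11,606): deductible met; 30% of €11,606 = €3,481.80. Adding that to €7,677.80 gives €11,159.60, past the €8,450 cap; member pays only €8,450 − €7,677.80 = €772.20. Insurer: €11,606 − €772.20 = €10,833.80.
Insurer total = bills − member's total = €33,757 − €8,450 = €25,307.

€25,307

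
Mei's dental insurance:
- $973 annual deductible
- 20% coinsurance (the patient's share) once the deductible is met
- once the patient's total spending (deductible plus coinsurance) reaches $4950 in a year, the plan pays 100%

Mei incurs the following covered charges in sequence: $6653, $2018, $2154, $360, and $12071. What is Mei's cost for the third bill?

Claim 1 ($6653): deductible takes $973, $5680 remains; coinsurance $5680 × 20% = $1136. Cost to patient: $2109. OOP to date $2109.
Claim 2 ($2018): deductible already satisfied, so patient's share is 20% × $2018 = $403.60. Patient pays $403.60; OOP now $2512.60.
Claim 3 ($2154): 20% coinsurance on $2154 = $430.80. Patient owes $430.80 (running OOP $2943.40).

$430.80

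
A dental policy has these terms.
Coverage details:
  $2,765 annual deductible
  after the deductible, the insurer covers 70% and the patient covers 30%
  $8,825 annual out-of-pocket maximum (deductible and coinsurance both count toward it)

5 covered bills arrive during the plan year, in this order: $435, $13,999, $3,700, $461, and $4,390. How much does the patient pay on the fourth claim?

$138.30

Bill 1, $435: entire amount goes to the deductible. Cost to patient: $435. OOP to date $435.
Bill 2, $13,999: $2,330 to deductible, leaving $11,669; 30% of $11,669 = $3,500.70. Cost to patient: $5,830.70. OOP to date $6,265.70.
Bill 3, $3,700: deductible already satisfied, so patient's share is 30% × $3,700 = $1,110. Patient pays $1,110; OOP now $7,375.70.
Bill 4, $461: deductible met; 30% of $461 = $138.30. Cost to patient: $138.30. OOP to date $7,514.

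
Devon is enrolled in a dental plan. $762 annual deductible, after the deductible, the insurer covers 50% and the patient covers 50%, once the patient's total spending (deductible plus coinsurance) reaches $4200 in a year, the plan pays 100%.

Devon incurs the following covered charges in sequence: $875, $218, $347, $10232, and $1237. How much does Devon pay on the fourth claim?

Claim 1 ($875): $762 to deductible, leaving $113; coinsurance $113 × 50% = $56.50. Patient owes $818.50 (running OOP $818.50).
Claim 2 ($218): 50% coinsurance on $218 = $109. Cost to patient: $109. OOP to date $927.50.
Claim 3 ($347): deductible met; 50% of $347 = $173.50. Cost to patient: $173.50. OOP to date $1101.
Claim 4 ($10232): deductible already satisfied, so patient's share is 50% × $10232 = $5116. That would push OOP to $6217, over the $4200 cap, so patient pays $4200 − $1101 = $3099.

$3099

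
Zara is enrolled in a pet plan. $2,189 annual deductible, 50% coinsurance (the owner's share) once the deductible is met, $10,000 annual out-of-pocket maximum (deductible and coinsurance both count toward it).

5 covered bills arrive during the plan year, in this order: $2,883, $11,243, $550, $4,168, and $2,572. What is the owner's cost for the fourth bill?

#1 ($2,883): $2,189 finishes the deductible; $694 goes to coinsurance; 50% of $694 = $347. Owner owes $2,536 (running OOP $2,536).
#2 ($11,243): deductible met; 50% of $11,243 = $5,621.50. Owner owes $5,621.50 (running OOP $8,157.50).
#3 ($550): 50% coinsurance on $550 = $275. Owner pays $275; OOP now $8,432.50.
#4 ($4,168): deductible met; 50% of $4,168 = $2,084. OOP would hit $10,516.50 > $10,000, so the cap limits the owner to $10,000 − $8,432.50 = $1,567.50.

$1,567.50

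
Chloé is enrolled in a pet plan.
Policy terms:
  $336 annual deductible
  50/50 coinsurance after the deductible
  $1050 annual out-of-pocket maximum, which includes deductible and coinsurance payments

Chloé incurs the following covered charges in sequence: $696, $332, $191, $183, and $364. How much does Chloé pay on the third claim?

#1 ($696): deductible takes $336, $360 remains; owner's 50% is $180. Owner pays $516; OOP now $516.
#2 ($332): deductible met; 50% of $332 = $166. Cost to owner: $166. OOP to date $682.
#3 ($191): 50% coinsurance on $191 = $95.50. Cost to owner: $95.50. OOP to date $777.50.

$95.50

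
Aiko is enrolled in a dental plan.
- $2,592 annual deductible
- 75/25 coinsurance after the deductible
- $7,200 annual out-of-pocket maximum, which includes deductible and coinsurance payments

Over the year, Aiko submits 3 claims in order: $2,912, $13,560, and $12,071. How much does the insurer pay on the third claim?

$10,933

#1 ($2,912): deductible takes $2,592, $320 remains; patient's 25% is $80. Cost to patient: $2,672. OOP to date $2,672. Plan pays $2,912 − $2,672 = $240.
#2 ($13,560): deductible met; 25% of $13,560 = $3,390. Patient pays $3,390; OOP now $6,062. Insurer: $13,560 − $3,390 = $10,170.
#3 ($12,071): deductible already satisfied, so patient's share is 25% × $12,071 = $3,017.75. That would push OOP to $9,079.75, over the $7,200 cap, so patient pays $7,200 − $6,062 = $1,138. Insurer: $12,071 − $1,138 = $10,933.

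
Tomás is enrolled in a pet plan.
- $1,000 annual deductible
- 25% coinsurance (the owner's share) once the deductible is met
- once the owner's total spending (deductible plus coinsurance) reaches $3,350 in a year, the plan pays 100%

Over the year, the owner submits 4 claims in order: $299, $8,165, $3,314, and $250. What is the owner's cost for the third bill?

$484

Claim 1 ($299): fully absorbed by the deductible. Owner owes $299 (running OOP $299).
Claim 2 ($8,165): deductible takes $701, $7,464 remains; 25% of $7,464 = $1,866. Owner pays $2,567; OOP now $2,866.
Claim 3 ($3,314): deductible already satisfied, so owner's share is 25% × $3,314 = $828.50. OOP would hit $3,694.50 > $3,350, so the cap limits the owner to $3,350 − $2,866 = $484.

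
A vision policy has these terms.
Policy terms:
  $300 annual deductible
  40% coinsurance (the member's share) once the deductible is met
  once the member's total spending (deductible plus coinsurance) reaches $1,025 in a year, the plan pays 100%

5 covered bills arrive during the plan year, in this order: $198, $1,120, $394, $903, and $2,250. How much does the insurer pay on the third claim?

#1 ($198): entire amount goes to the deductible. Member pays $198; OOP now $198. Insurer: $198 − $198 = $0.
#2 ($1,120): $102 finishes the deductible; $1,018 goes to coinsurance; member's 40% is $407.20. Cost to member: $509.20. OOP to date $707.20. Plan pays $1,120 − $509.20 = $610.80.
#3 ($394): deductible met; 40% of $394 = $157.60. Member pays $157.60; OOP now $864.80. Insurer: $394 − $157.60 = $236.40.

$236.40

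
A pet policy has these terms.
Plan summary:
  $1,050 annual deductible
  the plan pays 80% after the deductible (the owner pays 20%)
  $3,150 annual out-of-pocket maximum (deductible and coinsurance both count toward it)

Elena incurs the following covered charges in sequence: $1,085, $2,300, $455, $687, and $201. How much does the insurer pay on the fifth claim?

Claim 1 ($1,085): $1,050 to deductible, leaving $35; coinsurance $35 × 20% = $7. Cost to owner: $1,057. OOP to date $1,057. Plan pays $1,085 − $1,057 = $28.
Claim 2 ($2,300): deductible met; 20% of $2,300 = $460. Owner owes $460 (running OOP $1,517). Insurer: $2,300 − $460 = $1,840.
Claim 3 ($455): 20% coinsurance on $455 = $91. Cost to owner: $91. OOP to date $1,608. Plan pays $455 − $91 = $364.
Claim 4 ($687): deductible met; 20% of $687 = $137.40. Cost to owner: $137.40. OOP to date $1,745.40. Plan pays $687 − $137.40 = $549.60.
Claim 5 ($201): deductible already satisfied, so owner's share is 20% × $201 = $40.20. Owner owes $40.20 (running OOP $1,785.60). Insurer: $201 − $40.20 = $160.80.

$160.80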